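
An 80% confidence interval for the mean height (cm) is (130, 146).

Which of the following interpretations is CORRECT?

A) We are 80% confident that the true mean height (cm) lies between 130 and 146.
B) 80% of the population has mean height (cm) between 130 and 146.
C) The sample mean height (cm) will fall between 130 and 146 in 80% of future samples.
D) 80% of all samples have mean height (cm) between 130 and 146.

A confidence interval represents our confidence in the procedure, not a probability statement about the parameter.

Key concept: If we repeated this sampling process many times and computed an 80% CI each time, about 80% of those intervals would contain the true population parameter.

For this specific interval (130, 146):
- Midpoint (point estimate): 138
- Margin of error: 8

The correct interpretation is the one stating confidence that the true parameter lies in the interval — option A.

A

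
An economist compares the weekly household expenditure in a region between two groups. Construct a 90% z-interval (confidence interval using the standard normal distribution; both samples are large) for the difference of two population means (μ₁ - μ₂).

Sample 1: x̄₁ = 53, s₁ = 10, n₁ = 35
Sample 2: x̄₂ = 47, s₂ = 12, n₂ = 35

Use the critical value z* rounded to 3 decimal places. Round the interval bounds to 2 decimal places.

Both samples are large (n₁ = 35 ≥ 30, n₂ = 35 ≥ 30), so a z-interval for the difference of means applies.

Point estimate: x̄₁ - x̄₂ = 53 - 47 = 6

Standard error: SE = √(s₁²/n₁ + s₂²/n₂)
= √(10²/35 + 12²/35)
= √(2.857143 + 4.114286)
= 2.640346

For 90% confidence, z* = 1.645 (from standard normal table)
Margin of error: E = z* × SE = 1.645 × 2.640346 = 4.3434

Z-interval: (x̄₁ - x̄₂) ± E = 6 ± 4.3434 = (1.6566, 10.3434)

Rounded to 2 decimal places:

(1.66, 10.34)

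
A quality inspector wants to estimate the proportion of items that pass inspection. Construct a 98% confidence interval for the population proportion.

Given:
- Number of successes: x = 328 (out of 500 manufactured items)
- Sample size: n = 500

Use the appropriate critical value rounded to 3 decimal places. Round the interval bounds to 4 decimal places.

Sample proportion: p̂ = 328/500 = 0.656000

Check conditions for normal approximation:
  np̂ = 328 ≥ 10 ✓
  n(1-p̂) = 172 ≥ 10 ✓

The sample is large enough, so use a z-interval (normal approximation) for the proportion.

For 98% confidence, z* = 2.326 (from standard normal table)

Standard error: SE = √(p̂(1-p̂)/n) = √(0.656000×0.344000/500) = 0.02124448

Margin of error: E = z* × SE = 2.326 × 0.02124448 = 0.049415

Z-interval: p̂ ± E = 0.656000 ± 0.049415 = (0.606585, 0.705415)

Rounded to 4 decimal places:

(0.6066, 0.7054)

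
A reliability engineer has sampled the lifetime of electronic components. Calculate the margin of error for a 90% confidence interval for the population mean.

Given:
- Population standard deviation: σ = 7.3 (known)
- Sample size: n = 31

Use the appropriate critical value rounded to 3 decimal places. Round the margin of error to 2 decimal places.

The population standard deviation σ is known, so use the z-interval margin of error formula.

For 90% confidence, z* = 1.645 (from standard normal table)

Margin of error formula for z-interval: E = z* × σ/√n

E = 1.645 × 7.3/√31
  = 1.645 × 1.311119
  = 2.1568

Rounded to 2 decimal places:

2.16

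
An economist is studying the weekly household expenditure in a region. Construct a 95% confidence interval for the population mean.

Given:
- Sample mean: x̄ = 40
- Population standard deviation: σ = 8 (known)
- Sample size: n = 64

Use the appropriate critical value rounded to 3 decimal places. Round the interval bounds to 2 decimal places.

The population standard deviation σ is known, so use a z-interval (standard normal critical value).

For 95% confidence, z* = 1.96 (from standard normal table)

Standard error: SE = σ/√n = 8/√64 = 1.000000

Margin of error: E = z* × SE = 1.96 × 1.000000 = 1.9600

Z-interval: x̄ ± E = 40 ± 1.9600 = (38.0400, 41.9600)

Rounded to 2 decimal places:

(38.04, 41.96)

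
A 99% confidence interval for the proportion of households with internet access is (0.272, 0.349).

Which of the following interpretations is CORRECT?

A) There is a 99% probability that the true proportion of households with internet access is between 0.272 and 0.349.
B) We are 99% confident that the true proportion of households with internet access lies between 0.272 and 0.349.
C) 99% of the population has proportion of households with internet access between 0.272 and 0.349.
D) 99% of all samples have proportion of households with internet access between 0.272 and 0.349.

A confidence interval represents our confidence in the procedure, not a probability statement about the parameter.

Key concept: If we repeated this sampling process many times and computed a 99% CI each time, about 99% of those intervals would contain the true population parameter.

For this specific interval (0.272, 0.349):
- Midpoint (point estimate): 0.3105
- Margin of error: 0.0385

The correct interpretation is the one stating confidence that the true parameter lies in the interval — option B.

B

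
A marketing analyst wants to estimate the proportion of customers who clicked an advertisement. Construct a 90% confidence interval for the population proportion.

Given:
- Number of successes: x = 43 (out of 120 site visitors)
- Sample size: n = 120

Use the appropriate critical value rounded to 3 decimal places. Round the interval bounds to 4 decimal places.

Sample proportion: p̂ = 43/120 = 0.358333

Check conditions for normal approximation:
  np̂ = 43 ≥ 10 ✓
  n(1-p̂) = 77 ≥ 10 ✓

The sample is large enough, so use a z-interval (normal approximation) for the proportion.

For 90% confidence, z* = 1.645 (from standard normal table)

Standard error: SE = √(p̂(1-p̂)/n) = √(0.358333×0.641667/120) = 0.04377314

Margin of error: E = z* × SE = 1.645 × 0.04377314 = 0.072007

Z-interval: p̂ ± E = 0.358333 ± 0.072007 = (0.286327, 0.430340)

Rounded to 4 decimal places:

(0.2863, 0.4303)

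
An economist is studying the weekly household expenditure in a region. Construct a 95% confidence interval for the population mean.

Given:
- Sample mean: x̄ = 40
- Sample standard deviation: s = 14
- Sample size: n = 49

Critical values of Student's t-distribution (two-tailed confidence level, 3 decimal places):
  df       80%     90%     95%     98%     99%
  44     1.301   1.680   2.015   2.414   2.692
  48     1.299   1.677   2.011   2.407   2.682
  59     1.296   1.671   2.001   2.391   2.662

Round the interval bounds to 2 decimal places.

The population standard deviation σ is unknown (only the sample standard deviation s is given), so use a t-interval with df = n - 1 = 49 - 1 = 48.

For 95% confidence with df = 48, t* = 2.011 (from t-table)

Standard error: SE = s/√n = 14/√49 = 2.000000

Margin of error: E = t* × SE = 2.011 × 2.000000 = 4.0220

T-interval: x̄ ± E = 40 ± 4.0220 = (35.9780, 44.0220)

Rounded to 2 decimal places:

(35.98, 44.02)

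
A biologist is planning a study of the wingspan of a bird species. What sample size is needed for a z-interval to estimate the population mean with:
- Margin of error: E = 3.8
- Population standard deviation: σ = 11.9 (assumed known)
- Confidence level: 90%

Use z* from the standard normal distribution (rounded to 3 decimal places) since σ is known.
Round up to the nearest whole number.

Using z* since population σ is known (z-interval formula).

For 90% confidence, z* = 1.645 (from standard normal table)

Sample size formula for z-interval: n = (z*σ/E)²

n = (1.645 × 11.9 / 3.8)²
  = (5.151447)²
  = 26.5374

Round up to the nearest whole number: n = 27

27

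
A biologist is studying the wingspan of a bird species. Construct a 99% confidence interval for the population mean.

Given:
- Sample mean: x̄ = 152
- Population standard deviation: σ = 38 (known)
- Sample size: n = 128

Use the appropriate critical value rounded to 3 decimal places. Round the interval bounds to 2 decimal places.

The population standard deviation σ is known, so use a z-interval (standard normal critical value).

For 99% confidence, z* = 2.576 (from standard normal table)

Standard error: SE = σ/√n = 38/√128 = 3.358757

Margin of error: E = z* × SE = 2.576 × 3.358757 = 8.6522

Z-interval: x̄ ± E = 152 ± 8.6522 = (143.3478, 160.6522)

Rounded to 2 decimal places:

(143.35, 160.65)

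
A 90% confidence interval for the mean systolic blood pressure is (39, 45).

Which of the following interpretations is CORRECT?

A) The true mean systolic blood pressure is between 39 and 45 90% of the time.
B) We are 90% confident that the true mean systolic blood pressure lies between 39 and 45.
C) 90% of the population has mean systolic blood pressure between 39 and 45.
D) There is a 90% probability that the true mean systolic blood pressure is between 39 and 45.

A confidence interval represents our confidence in the procedure, not a probability statement about the parameter.

Key concept: If we repeated this sampling process many times and computed a 90% CI each time, about 90% of those intervals would contain the true population parameter.

For this specific interval (39, 45):
- Midpoint (point estimate): 42
- Margin of error: 3

The correct interpretation is the one stating confidence that the true parameter lies in the interval — option B.

B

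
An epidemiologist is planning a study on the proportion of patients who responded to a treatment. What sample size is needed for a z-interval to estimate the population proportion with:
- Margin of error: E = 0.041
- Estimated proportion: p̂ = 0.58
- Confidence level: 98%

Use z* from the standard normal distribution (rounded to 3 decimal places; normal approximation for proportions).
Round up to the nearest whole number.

Using z* for proportion z-interval (normal approximation).

For 98% confidence, z* = 2.326 (from standard normal table)

Sample size formula for proportion z-interval: n = z*²p̂(1-p̂)/E²

n = 2.326² × 0.58 × 0.42 / 0.041²
  = 5.410276 × 0.2436 / 0.001681
  = 784.0233

Round up to the nearest whole number: n = 785

785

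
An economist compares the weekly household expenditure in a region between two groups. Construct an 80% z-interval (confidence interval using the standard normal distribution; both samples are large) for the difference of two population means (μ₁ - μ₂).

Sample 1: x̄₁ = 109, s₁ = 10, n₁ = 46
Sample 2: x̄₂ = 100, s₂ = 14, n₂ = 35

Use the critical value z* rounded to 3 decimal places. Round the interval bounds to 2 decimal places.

Both samples are large (n₁ = 46 ≥ 30, n₂ = 35 ≥ 30), so a z-interval for the difference of means applies.

Point estimate: x̄₁ - x̄₂ = 109 - 100 = 9

Standard error: SE = √(s₁²/n₁ + s₂²/n₂)
= √(10²/46 + 14²/35)
= √(2.173913 + 5.600000)
= 2.788174

For 80% confidence, z* = 1.282 (from standard normal table)
Margin of error: E = z* × SE = 1.282 × 2.788174 = 3.5744

Z-interval: (x̄₁ - x̄₂) ± E = 9 ± 3.5744 = (5.4256, 12.5744)

Rounded to 2 decimal places:

(5.43, 12.57)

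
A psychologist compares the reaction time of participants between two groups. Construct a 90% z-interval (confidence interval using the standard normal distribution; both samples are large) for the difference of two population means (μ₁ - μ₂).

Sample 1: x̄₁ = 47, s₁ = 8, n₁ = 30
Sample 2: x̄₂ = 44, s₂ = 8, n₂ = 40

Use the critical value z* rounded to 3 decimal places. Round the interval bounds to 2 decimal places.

Both samples are large (n₁ = 30 ≥ 30, n₂ = 40 ≥ 30), so a z-interval for the difference of means applies.

Point estimate: x̄₁ - x̄₂ = 47 - 44 = 3

Standard error: SE = √(s₁²/n₁ + s₂²/n₂)
= √(8²/30 + 8²/40)
= √(2.133333 + 1.600000)
= 1.932184

For 90% confidence, z* = 1.645 (from standard normal table)
Margin of error: E = z* × SE = 1.645 × 1.932184 = 3.1784

Z-interval: (x̄₁ - x̄₂) ± E = 3 ± 3.1784 = (-0.1784, 6.1784)

Rounded to 2 decimal places:

(-0.18, 6.18)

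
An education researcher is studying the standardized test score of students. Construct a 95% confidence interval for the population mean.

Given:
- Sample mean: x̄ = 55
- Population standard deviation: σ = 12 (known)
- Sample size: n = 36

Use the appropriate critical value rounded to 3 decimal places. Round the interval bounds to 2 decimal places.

The population standard deviation σ is known, so use a z-interval (standard normal critical value).

For 95% confidence, z* = 1.96 (from standard normal table)

Standard error: SE = σ/√n = 12/√36 = 2.000000

Margin of error: E = z* × SE = 1.96 × 2.000000 = 3.9200

Z-interval: x̄ ± E = 55 ± 3.9200 = (51.0800, 58.9200)

Rounded to 2 decimal places:

(51.08, 58.92)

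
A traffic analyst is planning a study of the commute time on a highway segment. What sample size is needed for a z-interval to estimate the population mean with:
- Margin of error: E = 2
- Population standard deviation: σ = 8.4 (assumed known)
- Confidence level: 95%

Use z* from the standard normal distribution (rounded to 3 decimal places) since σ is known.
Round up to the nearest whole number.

Using z* since population σ is known (z-interval formula).

For 95% confidence, z* = 1.96 (from standard normal table)

Sample size formula for z-interval: n = (z*σ/E)²

n = (1.96 × 8.4 / 2)²
  = (8.232000)²
  = 67.7658

Round up to the nearest whole number: n = 68

68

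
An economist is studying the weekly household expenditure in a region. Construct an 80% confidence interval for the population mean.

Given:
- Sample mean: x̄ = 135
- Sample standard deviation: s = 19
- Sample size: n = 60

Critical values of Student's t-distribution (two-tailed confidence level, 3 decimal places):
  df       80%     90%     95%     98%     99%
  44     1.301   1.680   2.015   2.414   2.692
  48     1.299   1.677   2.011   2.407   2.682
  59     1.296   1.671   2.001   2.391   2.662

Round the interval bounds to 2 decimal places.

The population standard deviation σ is unknown (only the sample standard deviation s is given), so use a t-interval with df = n - 1 = 60 - 1 = 59.

For 80% confidence with df = 59, t* = 1.296 (from t-table)

Standard error: SE = s/√n = 19/√60 = 2.452889

Margin of error: E = t* × SE = 1.296 × 2.452889 = 3.1789

T-interval: x̄ ± E = 135 ± 3.1789 = (131.8211, 138.1789)

Rounded to 2 decimal places:

(131.82, 138.18)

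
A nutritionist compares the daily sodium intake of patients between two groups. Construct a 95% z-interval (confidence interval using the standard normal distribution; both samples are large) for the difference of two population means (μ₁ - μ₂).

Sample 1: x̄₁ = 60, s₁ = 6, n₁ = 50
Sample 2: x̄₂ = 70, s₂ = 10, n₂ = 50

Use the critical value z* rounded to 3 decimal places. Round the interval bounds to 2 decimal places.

Both samples are large (n₁ = 50 ≥ 30, n₂ = 50 ≥ 30), so a z-interval for the difference of means applies.

Point estimate: x̄₁ - x̄₂ = 60 - 70 = -10

Standard error: SE = √(s₁²/n₁ + s₂²/n₂)
= √(6²/50 + 10²/50)
= √(0.720000 + 2.000000)
= 1.649242

For 95% confidence, z* = 1.96 (from standard normal table)
Margin of error: E = z* × SE = 1.96 × 1.649242 = 3.2325

Z-interval: (x̄₁ - x̄₂) ± E = -10 ± 3.2325 = (-13.2325, -6.7675)

Rounded to 2 decimal places:

(-13.23, -6.77)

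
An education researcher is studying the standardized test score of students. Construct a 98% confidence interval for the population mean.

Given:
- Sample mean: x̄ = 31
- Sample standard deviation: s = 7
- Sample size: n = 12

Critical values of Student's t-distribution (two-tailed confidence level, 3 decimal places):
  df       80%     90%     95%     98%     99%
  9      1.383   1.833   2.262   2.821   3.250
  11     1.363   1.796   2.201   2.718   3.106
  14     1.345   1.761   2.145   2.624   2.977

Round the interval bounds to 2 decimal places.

The population standard deviation σ is unknown (only the sample standard deviation s is given), so use a t-interval with df = n - 1 = 12 - 1 = 11.

For 98% confidence with df = 11, t* = 2.718 (from t-table)

Standard error: SE = s/√n = 7/√12 = 2.020726

Margin of error: E = t* × SE = 2.718 × 2.020726 = 5.4923

T-interval: x̄ ± E = 31 ± 5.4923 = (25.5077, 36.4923)

Rounded to 2 decimal places:

(25.51, 36.49)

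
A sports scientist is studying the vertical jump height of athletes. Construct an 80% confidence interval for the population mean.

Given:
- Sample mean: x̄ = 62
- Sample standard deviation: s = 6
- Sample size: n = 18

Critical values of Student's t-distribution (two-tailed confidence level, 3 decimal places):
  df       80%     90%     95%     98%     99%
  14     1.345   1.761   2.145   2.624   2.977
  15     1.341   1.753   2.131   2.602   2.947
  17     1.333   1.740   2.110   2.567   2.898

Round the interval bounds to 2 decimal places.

The population standard deviation σ is unknown (only the sample standard deviation s is given), so use a t-interval with df = n - 1 = 18 - 1 = 17.

For 80% confidence with df = 17, t* = 1.333 (from t-table)

Standard error: SE = s/√n = 6/√18 = 1.414214

Margin of error: E = t* × SE = 1.333 × 1.414214 = 1.8851

T-interval: x̄ ± E = 62 ± 1.8851 = (60.1149, 63.8851)

Rounded to 2 decimal places:

(60.11, 63.89)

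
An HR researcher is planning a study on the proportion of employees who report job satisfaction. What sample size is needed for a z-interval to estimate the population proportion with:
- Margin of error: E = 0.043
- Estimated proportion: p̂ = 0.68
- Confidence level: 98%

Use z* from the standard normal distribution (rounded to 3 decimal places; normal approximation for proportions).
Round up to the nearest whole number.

Using z* for proportion z-interval (normal approximation).

For 98% confidence, z* = 2.326 (from standard normal table)

Sample size formula for proportion z-interval: n = z*²p̂(1-p̂)/E²

n = 2.326² × 0.68 × 0.32 / 0.043²
  = 5.410276 × 0.2176 / 0.001849
  = 636.7096

Round up to the nearest whole number: n = 637

637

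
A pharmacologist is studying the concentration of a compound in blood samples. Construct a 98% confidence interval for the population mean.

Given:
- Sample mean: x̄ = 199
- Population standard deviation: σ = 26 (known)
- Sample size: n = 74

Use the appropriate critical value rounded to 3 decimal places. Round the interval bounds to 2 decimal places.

The population standard deviation σ is known, so use a z-interval (standard normal critical value).

For 98% confidence, z* = 2.326 (from standard normal table)

Standard error: SE = σ/√n = 26/√74 = 3.022439

Margin of error: E = z* × SE = 2.326 × 3.022439 = 7.0302

Z-interval: x̄ ± E = 199 ± 7.0302 = (191.9698, 206.0302)

Rounded to 2 decimal places:

(191.97, 206.03)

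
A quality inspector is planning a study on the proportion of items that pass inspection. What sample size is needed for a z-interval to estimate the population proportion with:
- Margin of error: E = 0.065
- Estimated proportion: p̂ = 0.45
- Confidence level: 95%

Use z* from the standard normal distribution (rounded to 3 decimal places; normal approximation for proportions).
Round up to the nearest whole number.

Using z* for proportion z-interval (normal approximation).

For 95% confidence, z* = 1.96 (from standard normal table)

Sample size formula for proportion z-interval: n = z*²p̂(1-p̂)/E²

n = 1.96² × 0.45 × 0.55 / 0.065²
  = 3.8416 × 0.2475 / 0.004225
  = 225.0405

Round up to the nearest whole number: n = 226

226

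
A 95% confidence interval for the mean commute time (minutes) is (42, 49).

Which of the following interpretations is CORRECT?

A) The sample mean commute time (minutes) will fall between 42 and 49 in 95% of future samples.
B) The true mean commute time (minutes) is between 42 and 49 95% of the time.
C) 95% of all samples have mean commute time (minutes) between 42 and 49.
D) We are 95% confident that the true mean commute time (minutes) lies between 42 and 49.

A confidence interval represents our confidence in the procedure, not a probability statement about the parameter.

Key concept: If we repeated this sampling process many times and computed a 95% CI each time, about 95% of those intervals would contain the true population parameter.

For this specific interval (42, 49):
- Midpoint (point estimate): 45.5
- Margin of error: 3.5

The correct interpretation is the one stating confidence that the true parameter lies in the interval — option D.

D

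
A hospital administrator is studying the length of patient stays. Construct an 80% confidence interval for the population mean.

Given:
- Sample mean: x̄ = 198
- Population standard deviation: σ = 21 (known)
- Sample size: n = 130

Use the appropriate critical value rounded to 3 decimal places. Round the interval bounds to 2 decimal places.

The population standard deviation σ is known, so use a z-interval (standard normal critical value).

For 80% confidence, z* = 1.282 (from standard normal table)

Standard error: SE = σ/√n = 21/√130 = 1.841822

Margin of error: E = z* × SE = 1.282 × 1.841822 = 2.3612

Z-interval: x̄ ± E = 198 ± 2.3612 = (195.6388, 200.3612)

Rounded to 2 decimal places:

(195.64, 200.36)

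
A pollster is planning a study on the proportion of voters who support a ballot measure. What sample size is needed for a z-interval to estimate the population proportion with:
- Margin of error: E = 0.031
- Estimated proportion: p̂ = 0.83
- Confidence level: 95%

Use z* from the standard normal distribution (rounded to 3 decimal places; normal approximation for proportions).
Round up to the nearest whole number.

Using z* for proportion z-interval (normal approximation).

For 95% confidence, z* = 1.96 (from standard normal table)

Sample size formula for proportion z-interval: n = z*²p̂(1-p̂)/E²

n = 1.96² × 0.83 × 0.17 / 0.031²
  = 3.8416 × 0.1411 / 0.000961
  = 564.0476

Round up to the nearest whole number: n = 565

565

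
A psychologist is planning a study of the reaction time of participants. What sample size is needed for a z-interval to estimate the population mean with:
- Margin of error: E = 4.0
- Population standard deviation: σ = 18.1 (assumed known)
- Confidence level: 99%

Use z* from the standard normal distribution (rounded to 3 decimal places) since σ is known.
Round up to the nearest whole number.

Using z* since population σ is known (z-interval formula).

For 99% confidence, z* = 2.576 (from standard normal table)

Sample size formula for z-interval: n = (z*σ/E)²

n = (2.576 × 18.1 / 4.0)²
  = (11.656400)²
  = 135.8717

Round up to the nearest whole number: n = 136

136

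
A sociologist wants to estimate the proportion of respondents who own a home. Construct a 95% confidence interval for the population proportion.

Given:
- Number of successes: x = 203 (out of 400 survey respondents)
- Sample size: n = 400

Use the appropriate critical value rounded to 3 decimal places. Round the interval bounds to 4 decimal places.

Sample proportion: p̂ = 203/400 = 0.507500

Check conditions for normal approximation:
  np̂ = 203 ≥ 10 ✓
  n(1-p̂) = 197 ≥ 10 ✓

The sample is large enough, so use a z-interval (normal approximation) for the proportion.

For 95% confidence, z* = 1.96 (from standard normal table)

Standard error: SE = √(p̂(1-p̂)/n) = √(0.507500×0.492500/400) = 0.02499719

Margin of error: E = z* × SE = 1.96 × 0.02499719 = 0.048994

Z-interval: p̂ ± E = 0.507500 ± 0.048994 = (0.458506, 0.556494)

Rounded to 4 decimal places:

(0.4585, 0.5565)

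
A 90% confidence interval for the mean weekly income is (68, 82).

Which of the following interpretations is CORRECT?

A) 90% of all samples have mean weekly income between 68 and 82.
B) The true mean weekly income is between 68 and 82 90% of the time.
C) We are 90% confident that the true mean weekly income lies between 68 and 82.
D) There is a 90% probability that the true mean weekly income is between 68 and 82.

A confidence interval represents our confidence in the procedure, not a probability statement about the parameter.

Key concept: If we repeated this sampling process many times and computed a 90% CI each time, about 90% of those intervals would contain the true population parameter.

For this specific interval (68, 82):
- Midpoint (point estimate): 75
- Margin of error: 7

The correct interpretation is the one stating confidence that the true parameter lies in the interval — option C.

C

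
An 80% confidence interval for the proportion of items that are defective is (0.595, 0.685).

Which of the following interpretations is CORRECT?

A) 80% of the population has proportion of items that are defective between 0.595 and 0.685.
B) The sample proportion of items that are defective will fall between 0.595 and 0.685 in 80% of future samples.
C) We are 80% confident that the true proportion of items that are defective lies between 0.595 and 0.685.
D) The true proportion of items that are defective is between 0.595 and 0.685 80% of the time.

A confidence interval represents our confidence in the procedure, not a probability statement about the parameter.

Key concept: If we repeated this sampling process many times and computed an 80% CI each time, about 80% of those intervals would contain the true population parameter.

For this specific interval (0.595, 0.685):
- Midpoint (point estimate): 0.64
- Margin of error: 0.045

The correct interpretation is the one stating confidence that the true parameter lies in the interval — option C.

C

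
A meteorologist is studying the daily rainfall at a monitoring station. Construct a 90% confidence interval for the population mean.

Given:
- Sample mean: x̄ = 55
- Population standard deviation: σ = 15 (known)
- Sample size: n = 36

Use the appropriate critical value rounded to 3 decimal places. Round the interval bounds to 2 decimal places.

The population standard deviation σ is known, so use a z-interval (standard normal critical value).

For 90% confidence, z* = 1.645 (from standard normal table)

Standard error: SE = σ/√n = 15/√36 = 2.500000

Margin of error: E = z* × SE = 1.645 × 2.500000 = 4.1125

Z-interval: x̄ ± E = 55 ± 4.1125 = (50.8875, 59.1125)

Rounded to 2 decimal places:

(50.89, 59.11)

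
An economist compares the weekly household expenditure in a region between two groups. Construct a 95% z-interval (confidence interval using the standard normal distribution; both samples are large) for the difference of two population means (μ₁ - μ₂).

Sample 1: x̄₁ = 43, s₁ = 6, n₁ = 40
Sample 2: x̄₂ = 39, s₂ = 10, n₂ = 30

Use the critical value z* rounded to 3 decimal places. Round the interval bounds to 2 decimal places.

Both samples are large (n₁ = 40 ≥ 30, n₂ = 30 ≥ 30), so a z-interval for the difference of means applies.

Point estimate: x̄₁ - x̄₂ = 43 - 39 = 4

Standard error: SE = √(s₁²/n₁ + s₂²/n₂)
= √(6²/40 + 10²/30)
= √(0.900000 + 3.333333)
= 2.057507

For 95% confidence, z* = 1.96 (from standard normal table)
Margin of error: E = z* × SE = 1.96 × 2.057507 = 4.0327

Z-interval: (x̄₁ - x̄₂) ± E = 4 ± 4.0327 = (-0.0327, 8.0327)

Rounded to 2 decimal places:

(-0.03, 8.03)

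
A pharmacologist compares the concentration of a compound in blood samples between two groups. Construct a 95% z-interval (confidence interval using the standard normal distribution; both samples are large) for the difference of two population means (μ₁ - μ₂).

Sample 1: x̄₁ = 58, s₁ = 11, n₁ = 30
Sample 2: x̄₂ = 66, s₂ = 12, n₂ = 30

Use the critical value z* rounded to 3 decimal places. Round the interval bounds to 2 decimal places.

Both samples are large (n₁ = 30 ≥ 30, n₂ = 30 ≥ 30), so a z-interval for the difference of means applies.

Point estimate: x̄₁ - x̄₂ = 58 - 66 = -8

Standard error: SE = √(s₁²/n₁ + s₂²/n₂)
= √(11²/30 + 12²/30)
= √(4.033333 + 4.800000)
= 2.972092

For 95% confidence, z* = 1.96 (from standard normal table)
Margin of error: E = z* × SE = 1.96 × 2.972092 = 5.8253

Z-interval: (x̄₁ - x̄₂) ± E = -8 ± 5.8253 = (-13.8253, -2.1747)

Rounded to 2 decimal places:

(-13.83, -2.17)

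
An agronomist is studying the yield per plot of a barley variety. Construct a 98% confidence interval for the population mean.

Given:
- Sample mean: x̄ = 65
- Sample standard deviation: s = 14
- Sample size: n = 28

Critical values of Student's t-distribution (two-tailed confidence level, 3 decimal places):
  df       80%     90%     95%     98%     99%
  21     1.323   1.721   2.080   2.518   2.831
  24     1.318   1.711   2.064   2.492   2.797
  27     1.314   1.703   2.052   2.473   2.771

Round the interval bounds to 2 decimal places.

The population standard deviation σ is unknown (only the sample standard deviation s is given), so use a t-interval with df = n - 1 = 28 - 1 = 27.

For 98% confidence with df = 27, t* = 2.473 (from t-table)

Standard error: SE = s/√n = 14/√28 = 2.645751

Margin of error: E = t* × SE = 2.473 × 2.645751 = 6.5429

T-interval: x̄ ± E = 65 ± 6.5429 = (58.4571, 71.5429)

Rounded to 2 decimal places:

(58.46, 71.54)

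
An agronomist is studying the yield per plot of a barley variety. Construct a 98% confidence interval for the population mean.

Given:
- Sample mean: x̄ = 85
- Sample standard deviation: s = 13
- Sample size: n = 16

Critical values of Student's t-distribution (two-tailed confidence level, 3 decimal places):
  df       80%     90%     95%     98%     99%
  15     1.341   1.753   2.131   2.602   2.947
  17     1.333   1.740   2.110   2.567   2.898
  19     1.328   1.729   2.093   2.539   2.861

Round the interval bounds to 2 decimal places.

The population standard deviation σ is unknown (only the sample standard deviation s is given), so use a t-interval with df = n - 1 = 16 - 1 = 15.

For 98% confidence with df = 15, t* = 2.602 (from t-table)

Standard error: SE = s/√n = 13/√16 = 3.250000

Margin of error: E = t* × SE = 2.602 × 3.250000 = 8.4565

T-interval: x̄ ± E = 85 ± 8.4565 = (76.5435, 93.4565)

Rounded to 2 decimal places:

(76.54, 93.46)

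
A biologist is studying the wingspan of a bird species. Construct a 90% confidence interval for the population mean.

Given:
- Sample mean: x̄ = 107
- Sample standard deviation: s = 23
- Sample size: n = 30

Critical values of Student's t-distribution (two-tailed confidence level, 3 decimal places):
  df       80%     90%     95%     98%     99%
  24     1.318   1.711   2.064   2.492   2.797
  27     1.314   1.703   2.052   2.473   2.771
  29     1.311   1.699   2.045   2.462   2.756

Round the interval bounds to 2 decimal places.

The population standard deviation σ is unknown (only the sample standard deviation s is given), so use a t-interval with df = n - 1 = 30 - 1 = 29.

For 90% confidence with df = 29, t* = 1.699 (from t-table)

Standard error: SE = s/√n = 23/√30 = 4.199206

Margin of error: E = t* × SE = 1.699 × 4.199206 = 7.1345

T-interval: x̄ ± E = 107 ± 7.1345 = (99.8655, 114.1345)

Rounded to 2 decimal places:

(99.87, 114.13)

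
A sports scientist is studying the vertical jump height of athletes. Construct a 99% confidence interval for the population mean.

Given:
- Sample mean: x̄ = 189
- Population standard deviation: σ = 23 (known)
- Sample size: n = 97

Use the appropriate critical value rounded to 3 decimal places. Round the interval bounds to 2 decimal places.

The population standard deviation σ is known, so use a z-interval (standard normal critical value).

For 99% confidence, z* = 2.576 (from standard normal table)

Standard error: SE = σ/√n = 23/√97 = 2.335296

Margin of error: E = z* × SE = 2.576 × 2.335296 = 6.0157

Z-interval: x̄ ± E = 189 ± 6.0157 = (182.9843, 195.0157)

Rounded to 2 decimal places:

(182.98, 195.02)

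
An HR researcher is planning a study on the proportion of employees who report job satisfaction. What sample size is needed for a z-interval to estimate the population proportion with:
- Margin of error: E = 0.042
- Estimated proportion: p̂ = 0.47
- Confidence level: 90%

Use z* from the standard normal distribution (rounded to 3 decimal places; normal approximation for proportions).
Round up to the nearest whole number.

Using z* for proportion z-interval (normal approximation).

For 90% confidence, z* = 1.645 (from standard normal table)

Sample size formula for proportion z-interval: n = z*²p̂(1-p̂)/E²

n = 1.645² × 0.47 × 0.53 / 0.042²
  = 2.706025 × 0.2491 / 0.001764
  = 382.1263

Round up to the nearest whole number: n = 383

383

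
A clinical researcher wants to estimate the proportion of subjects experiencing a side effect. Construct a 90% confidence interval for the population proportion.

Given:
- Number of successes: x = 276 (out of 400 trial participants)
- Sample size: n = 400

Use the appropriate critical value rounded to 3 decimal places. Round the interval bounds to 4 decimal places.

Sample proportion: p̂ = 276/400 = 0.690000

Check conditions for normal approximation:
  np̂ = 276 ≥ 10 ✓
  n(1-p̂) = 124 ≥ 10 ✓

The sample is large enough, so use a z-interval (normal approximation) for the proportion.

For 90% confidence, z* = 1.645 (from standard normal table)

Standard error: SE = √(p̂(1-p̂)/n) = √(0.690000×0.310000/400) = 0.02312466

Margin of error: E = z* × SE = 1.645 × 0.02312466 = 0.038040

Z-interval: p̂ ± E = 0.690000 ± 0.038040 = (0.651960, 0.728040)

Rounded to 4 decimal places:

(0.6520, 0.7280)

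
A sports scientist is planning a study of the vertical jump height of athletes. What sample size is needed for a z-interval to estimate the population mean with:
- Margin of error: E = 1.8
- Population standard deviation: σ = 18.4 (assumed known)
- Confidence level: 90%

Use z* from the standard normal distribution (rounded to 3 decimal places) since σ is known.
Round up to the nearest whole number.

Using z* since population σ is known (z-interval formula).

For 90% confidence, z* = 1.645 (from standard normal table)

Sample size formula for z-interval: n = (z*σ/E)²

n = (1.645 × 18.4 / 1.8)²
  = (16.815556)²
  = 282.7629

Round up to the nearest whole number: n = 283

283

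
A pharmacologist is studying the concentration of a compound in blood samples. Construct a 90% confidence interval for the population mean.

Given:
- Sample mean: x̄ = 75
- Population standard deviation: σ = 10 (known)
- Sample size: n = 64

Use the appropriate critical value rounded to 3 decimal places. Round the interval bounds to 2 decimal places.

The population standard deviation σ is known, so use a z-interval (standard normal critical value).

For 90% confidence, z* = 1.645 (from standard normal table)

Standard error: SE = σ/√n = 10/√64 = 1.250000

Margin of error: E = z* × SE = 1.645 × 1.250000 = 2.0562

Z-interval: x̄ ± E = 75 ± 2.0562 = (72.9437, 77.0563)

Rounded to 2 decimal places:

(72.94, 77.06)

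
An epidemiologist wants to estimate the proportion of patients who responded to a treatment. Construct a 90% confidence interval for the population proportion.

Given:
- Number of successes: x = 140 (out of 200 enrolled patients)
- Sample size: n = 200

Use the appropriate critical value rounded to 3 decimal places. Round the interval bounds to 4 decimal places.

Sample proportion: p̂ = 140/200 = 0.700000

Check conditions for normal approximation:
  np̂ = 140 ≥ 10 ✓
  n(1-p̂) = 60 ≥ 10 ✓

The sample is large enough, so use a z-interval (normal approximation) for the proportion.

For 90% confidence, z* = 1.645 (from standard normal table)

Standard error: SE = √(p̂(1-p̂)/n) = √(0.700000×0.300000/200) = 0.03240370

Margin of error: E = z* × SE = 1.645 × 0.03240370 = 0.053304

Z-interval: p̂ ± E = 0.700000 ± 0.053304 = (0.646696, 0.753304)

Rounded to 4 decimal places:

(0.6467, 0.7533)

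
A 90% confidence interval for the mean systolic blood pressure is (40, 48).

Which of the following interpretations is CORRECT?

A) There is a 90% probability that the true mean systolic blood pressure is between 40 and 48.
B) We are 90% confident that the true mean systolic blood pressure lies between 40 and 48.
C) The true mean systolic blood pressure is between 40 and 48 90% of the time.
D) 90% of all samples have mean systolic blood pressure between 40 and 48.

A confidence interval represents our confidence in the procedure, not a probability statement about the parameter.

Key concept: If we repeated this sampling process many times and computed a 90% CI each time, about 90% of those intervals would contain the true population parameter.

For this specific interval (40, 48):
- Midpoint (point estimate): 44
- Margin of error: 4

The correct interpretation is the one stating confidence that the true parameter lies in the interval — option B.

B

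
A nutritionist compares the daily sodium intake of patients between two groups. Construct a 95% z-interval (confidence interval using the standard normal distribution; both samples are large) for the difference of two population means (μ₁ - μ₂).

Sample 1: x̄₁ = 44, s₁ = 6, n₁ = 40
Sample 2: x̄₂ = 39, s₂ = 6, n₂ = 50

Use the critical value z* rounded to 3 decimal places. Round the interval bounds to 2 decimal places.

Both samples are large (n₁ = 40 ≥ 30, n₂ = 50 ≥ 30), so a z-interval for the difference of means applies.

Point estimate: x̄₁ - x̄₂ = 44 - 39 = 5

Standard error: SE = √(s₁²/n₁ + s₂²/n₂)
= √(6²/40 + 6²/50)
= √(0.900000 + 0.720000)
= 1.272792

For 95% confidence, z* = 1.96 (from standard normal table)
Margin of error: E = z* × SE = 1.96 × 1.272792 = 2.4947

Z-interval: (x̄₁ - x̄₂) ± E = 5 ± 2.4947 = (2.5053, 7.4947)

Rounded to 2 decimal places:

(2.51, 7.49)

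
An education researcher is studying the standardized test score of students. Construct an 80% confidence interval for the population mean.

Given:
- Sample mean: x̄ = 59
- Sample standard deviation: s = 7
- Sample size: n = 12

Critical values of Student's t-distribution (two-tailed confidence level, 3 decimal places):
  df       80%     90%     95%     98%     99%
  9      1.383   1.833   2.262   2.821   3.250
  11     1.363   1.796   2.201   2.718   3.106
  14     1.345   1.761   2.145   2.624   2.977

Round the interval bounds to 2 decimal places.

The population standard deviation σ is unknown (only the sample standard deviation s is given), so use a t-interval with df = n - 1 = 12 - 1 = 11.

For 80% confidence with df = 11, t* = 1.363 (from t-table)

Standard error: SE = s/√n = 7/√12 = 2.020726

Margin of error: E = t* × SE = 1.363 × 2.020726 = 2.7542

T-interval: x̄ ± E = 59 ± 2.7542 = (56.2458, 61.7542)

Rounded to 2 decimal places:

(56.25, 61.75)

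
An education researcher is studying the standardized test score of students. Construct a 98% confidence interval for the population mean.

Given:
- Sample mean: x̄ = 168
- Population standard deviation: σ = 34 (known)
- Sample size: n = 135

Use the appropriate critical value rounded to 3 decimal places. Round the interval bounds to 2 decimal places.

The population standard deviation σ is known, so use a z-interval (standard normal critical value).

For 98% confidence, z* = 2.326 (from standard normal table)

Standard error: SE = σ/√n = 34/√135 = 2.926254

Margin of error: E = z* × SE = 2.326 × 2.926254 = 6.8065

Z-interval: x̄ ± E = 168 ± 6.8065 = (161.1935, 174.8065)

Rounded to 2 decimal places:

(161.19, 174.81)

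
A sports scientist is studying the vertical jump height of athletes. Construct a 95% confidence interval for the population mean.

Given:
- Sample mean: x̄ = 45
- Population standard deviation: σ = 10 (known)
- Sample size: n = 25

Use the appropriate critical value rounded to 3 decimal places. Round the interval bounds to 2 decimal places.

The population standard deviation σ is known, so use a z-interval (standard normal critical value).

For 95% confidence, z* = 1.96 (from standard normal table)

Standard error: SE = σ/√n = 10/√25 = 2.000000

Margin of error: E = z* × SE = 1.96 × 2.000000 = 3.9200

Z-interval: x̄ ± E = 45 ± 3.9200 = (41.0800, 48.9200)

Rounded to 2 decimal places:

(41.08, 48.92)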